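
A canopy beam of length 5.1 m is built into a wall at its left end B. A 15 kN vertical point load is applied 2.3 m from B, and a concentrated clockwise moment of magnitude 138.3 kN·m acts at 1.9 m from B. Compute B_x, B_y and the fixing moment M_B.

B_x = 0, B_y = 15.00 kN, M_B = 172.8 kN·m

ΣF_x = 0: B_x = 0.
ΣF_y = 0: B_y − 15 = 0 → B_y = 15.00 kN.
ΣM about B: M_B − 15·2.3 − 138.3 = 0 → M_B = 172.8 kN·m.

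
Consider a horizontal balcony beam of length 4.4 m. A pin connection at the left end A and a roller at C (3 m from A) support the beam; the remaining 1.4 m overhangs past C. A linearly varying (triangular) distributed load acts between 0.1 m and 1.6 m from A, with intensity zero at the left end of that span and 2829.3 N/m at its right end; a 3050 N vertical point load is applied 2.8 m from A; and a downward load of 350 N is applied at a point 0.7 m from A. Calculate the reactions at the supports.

Resultant of the triangular load: ½ × 2829.3 × 1.5 = 2121.975 N, acting at 1.1 m from A (one-third of the span from the peak).
Taking moments about A: C_y·3 − (½·2829.3·1.5)·1.1 − 3050·2.8 − 350·0.7 = 0 → C_y = 11119.1725/3 = 3706.39 ≈ 3706 N.
ΣF_y = 0: A_y + 3706.39 − ½·2829.3·1.5 − 3050 − 350 = 0 → A_y = 1816 N.
ΣF_x = 0: no horizontal applied forces, so A_x = 0.

A_x = 0, A_y = 1816 N, C_y = 3706 N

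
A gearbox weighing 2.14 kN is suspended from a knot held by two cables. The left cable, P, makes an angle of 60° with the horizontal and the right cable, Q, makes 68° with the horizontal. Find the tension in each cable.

ΣF_x = 0: −T_P·cos60° + T_Q·cos68° = 0 → T_Q = 1.33473·T_P.
ΣF_y = 0: T_P·sin60° + T_Q·sin68° = 2.14.
Substitute: T_P·(0.866025 + 1.33473·0.927184) = 2.14 → T_P = 1.01732 ≈ 1.017 kN.
Then T_Q = 1.33473 × 1.01732 = 1.358 kN.

T_P = 1.017 kN, T_Q = 1.358 kN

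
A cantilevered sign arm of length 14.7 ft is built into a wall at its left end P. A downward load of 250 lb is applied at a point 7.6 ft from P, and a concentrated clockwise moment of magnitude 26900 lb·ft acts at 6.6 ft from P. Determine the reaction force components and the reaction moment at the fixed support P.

ΣF_x = 0: P_x = 0.
ΣF_y = 0: P_y − 250 = 0 → P_y = 250.0 lb.
ΣM about P: M_P − 250·7.6 − 26900 = 0 → M_P = 28800 lb·ft.

P_x = 0, P_y = 250.0 lb, M_P = 28800 lb·ft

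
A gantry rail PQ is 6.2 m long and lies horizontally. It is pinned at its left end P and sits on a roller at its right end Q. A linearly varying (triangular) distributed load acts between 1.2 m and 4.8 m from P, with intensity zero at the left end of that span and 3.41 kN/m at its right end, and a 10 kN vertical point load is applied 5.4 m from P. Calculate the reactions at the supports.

Resultant of the triangular load: ½ × 3.41 × 3.6 = 6.138 kN, acting at 3.6 m from P (one-third of the span from the peak).
Taking moments about P: Q_y·6.2 − (½·3.41·3.6)·3.6 − 10·5.4 = 0 → Q_y = 76.0968/6.2 = 12.2737 ≈ 12.27 kN.
ΣF_y = 0: P_y + 12.2737 − ½·3.41·3.6 − 10 = 0 → P_y = 3.864 kN.
ΣF_x = 0: no horizontal applied forces, so P_x = 0.

P_x = 0, P_y = 3.864 kN, Q_y = 12.27 kN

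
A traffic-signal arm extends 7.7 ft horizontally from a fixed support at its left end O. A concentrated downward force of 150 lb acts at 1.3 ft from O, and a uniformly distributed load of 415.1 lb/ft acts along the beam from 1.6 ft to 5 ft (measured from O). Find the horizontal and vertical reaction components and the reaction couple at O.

Resultant of the distributed load: 415.1 × 3.4 = 1411.34 lb at 3.3 ft from O.
ΣF_x = 0: O_x = 0.
ΣF_y = 0: O_y − 150 − 415.1·3.4 = 0 → O_y = 1561 lb.
ΣM about O: M_O − 150·1.3 − (415.1·3.4)·3.3 = 0 → M_O = 4852 lb·ft.

O_x = 0, O_y = 1561 lb, M_O = 4852 lb·ft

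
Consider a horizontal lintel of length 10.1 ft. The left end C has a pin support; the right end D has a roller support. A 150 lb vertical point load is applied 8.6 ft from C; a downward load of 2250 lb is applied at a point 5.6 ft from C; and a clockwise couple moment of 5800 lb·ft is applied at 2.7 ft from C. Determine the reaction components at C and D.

C_x = 0, C_y = 450.5 lb, D_y = 1950 lb

Moments about C: D_y·10.1 − 150·8.6 − 2250·5.6 − 5800 = 0 → D_y = 19690/10.1 = 1949.5 ≈ 1950 lb.
ΣF_y = 0: C_y + 1949.5 − 150 − 2250 = 0 → C_y = 450.5 lb.
ΣF_x = 0: no horizontal applied forces, so C_x = 0.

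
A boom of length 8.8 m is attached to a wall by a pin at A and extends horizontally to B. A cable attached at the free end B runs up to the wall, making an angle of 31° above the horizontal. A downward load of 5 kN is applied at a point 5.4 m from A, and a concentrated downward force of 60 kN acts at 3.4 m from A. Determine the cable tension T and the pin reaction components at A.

ΣM about A: T·sin31°·8.8 − 5·5.4 − 60·3.4 = 0 → T = 231/(8.8·0.515038) = 50.9671 ≈ 50.97 kN.
ΣF_x = 0: A_x − T·cos31° = 0 → A_x = 50.9671 × 0.857167 = 43.69 kN.
ΣF_y = 0: A_y + T·sin31° − 5 − 60 = 0 → A_y = 65 − 50.9671 × 0.515038 = 38.75 kN.

T = 50.97 kN, A_x = 43.69 kN, A_y = 38.75 kN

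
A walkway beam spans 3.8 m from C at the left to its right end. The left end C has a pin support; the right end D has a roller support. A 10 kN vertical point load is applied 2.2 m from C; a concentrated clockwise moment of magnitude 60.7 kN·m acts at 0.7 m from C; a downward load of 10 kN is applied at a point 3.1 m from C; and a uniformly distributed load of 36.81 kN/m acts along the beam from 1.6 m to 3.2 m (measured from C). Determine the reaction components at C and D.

C_x = 0, C_y = 11.78 kN, D_y = 67.12 kN

Resultant of the distributed load: 36.81 × 1.6 = 58.896 kN at 2.4 m from C.
Taking moments about C: D_y·3.8 − 10·2.2 − 60.7 − 10·3.1 − (36.81·1.6)·2.4 = 0 → D_y = 255.0504/3.8 = 67.1185 ≈ 67.12 kN.
ΣF_y = 0: C_y + 67.1185 − 10 − 10 − 36.81·1.6 = 0 → C_y = 11.78 kN.
ΣF_x = 0: no horizontal applied forces, so C_x = 0.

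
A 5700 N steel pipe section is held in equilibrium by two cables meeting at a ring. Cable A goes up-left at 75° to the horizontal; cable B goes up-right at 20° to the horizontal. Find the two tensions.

ΣF_x = 0: −T_A·cos75° + T_B·cos20° = 0 → T_B = 0.275429·T_A.
ΣF_y = 0: T_A·sin75° + T_B·sin20° = 5700.
Substitute: T_A·(0.965926 + 0.275429·0.34202) = 5700 → T_A = 5376.71 ≈ 5377 N.
Then T_B = 0.275429 × 5376.71 = 1481 N.

T_A = 5377 N, T_B = 1481 N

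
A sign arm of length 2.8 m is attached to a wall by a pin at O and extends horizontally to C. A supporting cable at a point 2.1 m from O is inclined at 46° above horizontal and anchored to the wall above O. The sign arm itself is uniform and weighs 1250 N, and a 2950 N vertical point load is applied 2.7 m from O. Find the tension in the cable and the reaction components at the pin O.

T = 6431 N, O_x = 4467 N, O_y = -426.2 N

ΣM about O: T·sin46°·2.1 − 1250·1.4 − 2950·2.7 = 0 → T = 9715/(2.1·0.71934) = 6431.16 ≈ 6431 N.
ΣF_x = 0: O_x − T·cos46° = 0 → O_x = 6431.16 × 0.694658 = 4467 N.
ΣF_y = 0: O_y + T·sin46° − 1250 − 2950 = 0 → O_y = 4200 − 6431.16 × 0.71934 = -426.2 N.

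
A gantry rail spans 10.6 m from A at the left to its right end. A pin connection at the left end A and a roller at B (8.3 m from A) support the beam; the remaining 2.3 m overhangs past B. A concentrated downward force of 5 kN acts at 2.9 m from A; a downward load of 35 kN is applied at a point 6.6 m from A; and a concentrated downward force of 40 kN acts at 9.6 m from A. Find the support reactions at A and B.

A_x = 0, A_y = 4.157 kN, B_y = 75.84 kN

ΣM about A: B_y·8.3 − 5·2.9 − 35·6.6 − 40·9.6 = 0 → B_y = 629.5/8.3 = 75.8434 ≈ 75.84 kN.
ΣF_y = 0: A_y + 75.8434 − 5 − 35 − 40 = 0 → A_y = 4.157 kN.
ΣF_x = 0: no horizontal applied forces, so A_x = 0.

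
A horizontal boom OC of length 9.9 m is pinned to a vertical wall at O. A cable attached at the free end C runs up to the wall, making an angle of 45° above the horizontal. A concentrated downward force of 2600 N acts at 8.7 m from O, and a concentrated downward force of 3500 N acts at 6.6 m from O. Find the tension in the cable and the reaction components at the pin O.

ΣM about O: T·sin45°·9.9 − 2600·8.7 − 3500·6.6 = 0 → T = 45720/(9.9·0.707107) = 6531.09 ≈ 6531 N.
ΣF_x = 0: O_x − T·cos45° = 0 → O_x = 6531.09 × 0.707107 = 4618 N.
ΣF_y = 0: O_y + T·sin45° − 2600 − 3500 = 0 → O_y = 6100 − 6531.09 × 0.707107 = 1482 N.

T = 6531 N, O_x = 4618 N, O_y = 1482 N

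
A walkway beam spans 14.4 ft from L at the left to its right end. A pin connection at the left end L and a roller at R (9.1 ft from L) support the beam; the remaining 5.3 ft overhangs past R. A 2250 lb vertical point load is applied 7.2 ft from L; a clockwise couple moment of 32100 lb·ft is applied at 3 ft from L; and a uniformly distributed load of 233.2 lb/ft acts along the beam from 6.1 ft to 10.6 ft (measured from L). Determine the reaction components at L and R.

L_x = 0, L_y = -2971 lb, R_y = 6271 lb

Resultant of the distributed load: 233.2 × 4.5 = 1049.4 lb at 8.35 ft from L.
Moments about L: R_y·9.1 − 2250·7.2 − 32100 − (233.2·4.5)·8.35 = 0 → R_y = 57062.49/9.1 = 6270.6 ≈ 6271 lb.
ΣF_y = 0: L_y + 6270.6 − 2250 − 233.2·4.5 = 0 → L_y = -2971 lb.
ΣF_x = 0: no horizontal applied forces, so L_x = 0.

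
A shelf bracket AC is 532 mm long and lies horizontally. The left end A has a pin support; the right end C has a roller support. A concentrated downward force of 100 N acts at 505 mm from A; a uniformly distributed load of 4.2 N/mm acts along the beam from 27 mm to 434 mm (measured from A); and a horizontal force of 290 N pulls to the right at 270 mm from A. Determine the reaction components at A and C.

A_x = -290.0 N, A_y = 973.8 N, C_y = 835.6 N

Resultant of the distributed load: 4.2 × 407 = 1709.4 N at 230.5 mm from A.
Moments about A: C_y·532 − 100·505 − (4.2·407)·230.5 = 0 → C_y = 444516.7/532 = 835.558 ≈ 835.6 N.
ΣF_y = 0: A_y + 835.558 − 100 − 4.2·407 = 0 → A_y = 973.8 N.
ΣF_x = 0: A_x + 290 = 0 → A_x = -290.0 N.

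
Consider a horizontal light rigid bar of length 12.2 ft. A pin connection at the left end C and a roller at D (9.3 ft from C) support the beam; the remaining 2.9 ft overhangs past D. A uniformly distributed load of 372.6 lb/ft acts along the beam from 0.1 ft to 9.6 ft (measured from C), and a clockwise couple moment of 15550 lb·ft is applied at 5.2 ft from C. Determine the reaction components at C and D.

Resultant of the distributed load: 372.6 × 9.5 = 3539.7 lb at 4.85 ft from C.
ΣM about C: D_y·9.3 − (372.6·9.5)·4.85 − 15550 = 0 → D_y = 32717.545/9.3 = 3518.02 ≈ 3518 lb.
ΣF_y = 0: C_y + 3518.02 − 372.6·9.5 = 0 → C_y = 21.68 lb.
ΣF_x = 0: no horizontal applied forces, so C_x = 0.

C_x = 0, C_y = 21.68 lb, D_y = 3518 lb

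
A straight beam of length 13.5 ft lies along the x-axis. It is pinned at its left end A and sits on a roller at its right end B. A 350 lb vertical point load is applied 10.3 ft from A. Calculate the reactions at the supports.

A_x = 0, A_y = 82.96 lb, B_y = 267.0 lb

ΣM about A: B_y·13.5 − 350·10.3 = 0 → B_y = 3605/13.5 = 267.037 ≈ 267.0 lb.
ΣF_y = 0: A_y + 267.037 − 350 = 0 → A_y = 82.96 lb.
ΣF_x = 0: no horizontal applied forces, so A_x = 0.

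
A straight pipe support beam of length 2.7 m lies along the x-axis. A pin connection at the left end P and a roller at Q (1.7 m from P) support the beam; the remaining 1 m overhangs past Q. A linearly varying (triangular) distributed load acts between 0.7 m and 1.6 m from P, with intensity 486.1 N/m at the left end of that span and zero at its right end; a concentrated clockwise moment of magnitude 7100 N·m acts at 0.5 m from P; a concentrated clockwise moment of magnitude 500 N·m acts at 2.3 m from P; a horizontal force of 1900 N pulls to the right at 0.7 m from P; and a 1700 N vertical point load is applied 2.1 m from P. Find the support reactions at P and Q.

P_x = -1900 N, P_y = -4781 N, Q_y = 6699 N

Resultant of the triangular load: ½ × 486.1 × 0.9 = 218.745 N, acting at 1 m from P (one-third of the span from the peak).
Moments about P: Q_y·1.7 − (½·486.1·0.9)·1 − 7100 − 500 − 1700·2.1 = 0 → Q_y = 11388.745/1.7 = 6699.26 ≈ 6699 N.
ΣF_y = 0: P_y + 6699.26 − ½·486.1·0.9 − 1700 = 0 → P_y = -4781 N.
ΣF_x = 0: P_x + 1900 = 0 → P_x = -1900 N.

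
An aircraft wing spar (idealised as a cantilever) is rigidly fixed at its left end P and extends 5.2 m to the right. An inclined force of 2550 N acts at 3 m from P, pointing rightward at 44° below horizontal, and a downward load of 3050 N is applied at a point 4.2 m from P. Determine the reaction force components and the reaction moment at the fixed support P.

ΣF_x = 0: P_x + 2550·cos44° = 0 → P_x = -1834 N.
ΣF_y = 0: P_y − 2550·sin44° − 3050 = 0 → P_y = 4821 N.
ΣM about P: M_P − 2550·sin44°·3 − 3050·4.2 = 0 → M_P = 18120 N·m.

P_x = -1834 N, P_y = 4821 N, M_P = 18120 N·m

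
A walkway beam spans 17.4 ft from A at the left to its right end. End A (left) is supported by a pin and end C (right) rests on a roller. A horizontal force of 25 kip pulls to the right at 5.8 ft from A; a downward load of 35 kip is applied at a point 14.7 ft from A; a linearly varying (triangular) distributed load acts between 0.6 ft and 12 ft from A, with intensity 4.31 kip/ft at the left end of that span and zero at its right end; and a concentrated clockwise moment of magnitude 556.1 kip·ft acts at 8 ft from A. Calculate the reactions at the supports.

Resultant of the triangular load: ½ × 4.31 × 11.4 = 24.567 kip, acting at 4.4 ft from A (one-third of the span from the peak).
ΣM about A: C_y·17.4 − 35·14.7 − (½·4.31·11.4)·4.4 − 556.1 = 0 → C_y = 1178.6948/17.4 = 67.7411 ≈ 67.74 kip.
ΣF_y = 0: A_y + 67.7411 − 35 − ½·4.31·11.4 = 0 → A_y = -8.174 kip.
ΣF_x = 0: A_x + 25 = 0 → A_x = -25.00 kip.

A_x = -25.00 kip, A_y = -8.174 kip, C_y = 67.74 kip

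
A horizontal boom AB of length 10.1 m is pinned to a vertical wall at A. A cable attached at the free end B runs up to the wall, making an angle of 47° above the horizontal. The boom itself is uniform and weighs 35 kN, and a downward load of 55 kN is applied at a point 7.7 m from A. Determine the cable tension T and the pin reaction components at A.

ΣM about A: T·sin47°·10.1 − 35·5.05 − 55·7.7 = 0 → T = 600.25/(10.1·0.731354) = 81.2612 ≈ 81.26 kN.
ΣF_x = 0: A_x − T·cos47° = 0 → A_x = 81.2612 × 0.681998 = 55.42 kN.
ΣF_y = 0: A_y + T·sin47° − 35 − 55 = 0 → A_y = 90 − 81.2612 × 0.731354 = 30.57 kN.

T = 81.26 kN, A_x = 55.42 kN, A_y = 30.57 kN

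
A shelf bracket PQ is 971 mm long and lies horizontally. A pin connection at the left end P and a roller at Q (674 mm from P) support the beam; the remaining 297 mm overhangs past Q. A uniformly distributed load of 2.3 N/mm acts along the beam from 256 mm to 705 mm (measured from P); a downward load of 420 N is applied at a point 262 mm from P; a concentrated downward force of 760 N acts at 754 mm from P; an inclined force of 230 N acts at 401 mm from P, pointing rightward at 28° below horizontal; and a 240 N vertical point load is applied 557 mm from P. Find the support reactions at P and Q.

P_x = -203.1 N, P_y = 548.4 N, Q_y = 2012 N

Resultant of the distributed load: 2.3 × 449 = 1032.7 N at 480.5 mm from P.
ΣM about P: Q_y·674 − (2.3·449)·480.5 − 420·262 − 760·754 − 230·sin28°·401 − 240·557 = 0 → Q_y = 1356270/674 = 2012.27 ≈ 2012 N.
ΣF_y = 0: P_y + 2012.27 − 2.3·449 − 420 − 760 − 230·sin28° − 240 = 0 → P_y = 548.4 N.
ΣF_x = 0: P_x + 230·cos28° = 0 → P_x = -203.1 N.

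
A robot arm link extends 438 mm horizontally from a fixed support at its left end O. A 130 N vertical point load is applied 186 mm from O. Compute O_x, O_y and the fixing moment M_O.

ΣF_x = 0: O_x = 0.
ΣF_y = 0: O_y − 130 = 0 → O_y = 130.0 N.
ΣM about O: M_O − 130·186 = 0 → M_O = 24180 N·mm.

O_x = 0, O_y = 130.0 N, M_O = 24180 N·mm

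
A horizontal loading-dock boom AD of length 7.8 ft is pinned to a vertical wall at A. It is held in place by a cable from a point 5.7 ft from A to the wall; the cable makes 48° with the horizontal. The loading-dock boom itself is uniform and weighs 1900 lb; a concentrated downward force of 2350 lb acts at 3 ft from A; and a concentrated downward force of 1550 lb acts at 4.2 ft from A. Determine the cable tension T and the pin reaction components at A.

ΣM about A: T·sin48°·5.7 − 1900·3.9 − 2350·3 − 1550·4.2 = 0 → T = 20970/(5.7·0.743145) = 4950.51 ≈ 4951 lb.
ΣF_x = 0: A_x − T·cos48° = 0 → A_x = 4950.51 × 0.669131 = 3313 lb.
ΣF_y = 0: A_y + T·sin48° − 1900 − 2350 − 1550 = 0 → A_y = 5800 − 4950.51 × 0.743145 = 2121 lb.

T = 4951 lb, A_x = 3313 lb, A_y = 2121 lb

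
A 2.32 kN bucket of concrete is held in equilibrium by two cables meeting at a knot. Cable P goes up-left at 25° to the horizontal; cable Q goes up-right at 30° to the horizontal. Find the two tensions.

ΣF_x = 0: −T_P·cos25° + T_Q·cos30° = 0 → T_Q = 1.04651·T_P.
ΣF_y = 0: T_P·sin25° + T_Q·sin30° = 2.32.
Substitute: T_P·(0.422618 + 1.04651·0.5) = 2.32 → T_P = 2.45276 ≈ 2.453 kN.
Then T_Q = 1.04651 × 2.45276 = 2.567 kN.

T_P = 2.453 kN, T_Q = 2.567 kN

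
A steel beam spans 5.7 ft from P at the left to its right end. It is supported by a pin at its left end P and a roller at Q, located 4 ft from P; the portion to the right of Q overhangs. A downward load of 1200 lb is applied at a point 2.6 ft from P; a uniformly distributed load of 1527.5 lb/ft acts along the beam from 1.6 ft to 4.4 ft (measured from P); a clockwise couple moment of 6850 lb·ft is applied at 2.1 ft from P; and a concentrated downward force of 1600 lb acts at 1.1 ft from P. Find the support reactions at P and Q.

P_x = 0, P_y = 936.8 lb, Q_y = 6140 lb

Resultant of the distributed load: 1527.5 × 2.8 = 4277 lb at 3 ft from P.
ΣM about P: Q_y·4 − 1200·2.6 − (1527.5·2.8)·3 − 6850 − 1600·1.1 = 0 → Q_y = 24561/4 = 6140.25 ≈ 6140 lb.
ΣF_y = 0: P_y + 6140.25 − 1200 − 1527.5·2.8 − 1600 = 0 → P_y = 936.8 lb.
ΣF_x = 0: no horizontal applied forces, so P_x = 0.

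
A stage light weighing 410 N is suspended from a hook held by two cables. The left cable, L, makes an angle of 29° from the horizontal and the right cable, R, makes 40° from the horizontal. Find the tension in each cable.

ΣF_x = 0: −T_L·cos29° + T_R·cos40° = 0 → T_R = 1.14173·T_L.
ΣF_y = 0: T_L·sin29° + T_R·sin40° = 410.
Substitute: T_L·(0.48481 + 1.14173·0.642788) = 410 → T_L = 336.424 ≈ 336.4 N.
Then T_R = 1.14173 × 336.424 = 384.1 N.

T_L = 336.4 N, T_R = 384.1 N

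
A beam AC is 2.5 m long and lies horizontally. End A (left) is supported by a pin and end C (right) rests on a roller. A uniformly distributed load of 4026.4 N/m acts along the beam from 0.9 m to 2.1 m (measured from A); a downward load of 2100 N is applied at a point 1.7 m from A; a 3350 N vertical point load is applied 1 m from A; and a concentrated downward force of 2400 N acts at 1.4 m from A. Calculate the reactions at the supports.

Resultant of the distributed load: 4026.4 × 1.2 = 4831.68 N at 1.5 m from A.
Taking moments about A: C_y·2.5 − (4026.4·1.2)·1.5 − 2100·1.7 − 3350·1 − 2400·1.4 = 0 → C_y = 17527.52/2.5 = 7011.01 ≈ 7011 N.
ΣF_y = 0: A_y + 7011.01 − 4026.4·1.2 − 2100 − 3350 − 2400 = 0 → A_y = 5671 N.
ΣF_x = 0: no horizontal applied forces, so A_x = 0.

A_x = 0, A_y = 5671 N, C_y = 7011 N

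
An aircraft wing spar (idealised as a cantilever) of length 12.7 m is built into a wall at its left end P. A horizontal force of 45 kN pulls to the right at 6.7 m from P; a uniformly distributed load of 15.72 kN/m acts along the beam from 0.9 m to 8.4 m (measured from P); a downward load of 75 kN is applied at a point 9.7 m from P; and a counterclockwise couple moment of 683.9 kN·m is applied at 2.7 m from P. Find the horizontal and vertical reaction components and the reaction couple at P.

P_x = -45.00 kN, P_y = 192.9 kN, M_P = 591.8 kN·m

Resultant of the distributed load: 15.72 × 7.5 = 117.9 kN at 4.65 m from P.
ΣF_x = 0: P_x + 45 = 0 → P_x = -45.00 kN.
ΣF_y = 0: P_y − 15.72·7.5 − 75 = 0 → P_y = 192.9 kN.
ΣM about P: M_P − (15.72·7.5)·4.65 − 75·9.7 + 683.9 = 0 → M_P = 591.8 kN·m.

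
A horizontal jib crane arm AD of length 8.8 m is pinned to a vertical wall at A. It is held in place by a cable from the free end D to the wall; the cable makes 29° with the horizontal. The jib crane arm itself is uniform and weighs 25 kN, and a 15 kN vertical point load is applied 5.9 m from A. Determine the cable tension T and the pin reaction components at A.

T = 46.53 kN, A_x = 40.69 kN, A_y = 17.44 kN

ΣM about A: T·sin29°·8.8 − 25·4.4 − 15·5.9 = 0 → T = 198.5/(8.8·0.48481) = 46.5271 ≈ 46.53 kN.
ΣF_x = 0: A_x − T·cos29° = 0 → A_x = 46.5271 × 0.87462 = 40.69 kN.
ΣF_y = 0: A_y + T·sin29° − 25 − 15 = 0 → A_y = 40 − 46.5271 × 0.48481 = 17.44 kN.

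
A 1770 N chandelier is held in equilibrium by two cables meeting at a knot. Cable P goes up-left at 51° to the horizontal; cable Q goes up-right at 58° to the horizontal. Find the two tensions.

ΣF_x = 0: −T_P·cos51° + T_Q·cos58° = 0 → T_Q = 1.18758·T_P.
ΣF_y = 0: T_P·sin51° + T_Q·sin58° = 1770.
Substitute: T_P·(0.777146 + 1.18758·0.848048) = 1770 → T_P = 992.002 ≈ 992.0 N.
Then T_Q = 1.18758 × 992.002 = 1178 N.

T_P = 992.0 N, T_Q = 1178 N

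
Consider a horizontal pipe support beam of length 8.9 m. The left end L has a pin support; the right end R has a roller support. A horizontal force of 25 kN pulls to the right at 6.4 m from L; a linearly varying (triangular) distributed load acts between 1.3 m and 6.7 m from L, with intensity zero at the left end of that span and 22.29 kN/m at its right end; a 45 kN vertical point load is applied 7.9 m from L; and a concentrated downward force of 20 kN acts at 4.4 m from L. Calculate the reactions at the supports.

Resultant of the triangular load: ½ × 22.29 × 5.4 = 60.183 kN, acting at 4.9 m from L (one-third of the span from the peak).
Moments about L: R_y·8.9 − (½·22.29·5.4)·4.9 − 45·7.9 − 20·4.4 = 0 → R_y = 738.3967/8.9 = 82.9659 ≈ 82.97 kN.
ΣF_y = 0: L_y + 82.9659 − ½·22.29·5.4 − 45 − 20 = 0 → L_y = 42.22 kN.
ΣF_x = 0: L_x + 25 = 0 → L_x = -25.00 kN.

L_x = -25.00 kN, L_y = 42.22 kN, R_y = 82.97 kN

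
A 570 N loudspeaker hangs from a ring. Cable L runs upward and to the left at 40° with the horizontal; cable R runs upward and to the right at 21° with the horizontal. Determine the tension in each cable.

T_L = 608.4 N, T_R = 499.2 N

ΣF_x = 0: −T_L·cos40° + T_R·cos21° = 0 → T_R = 0.820545·T_L.
ΣF_y = 0: T_L·sin40° + T_R·sin21° = 570.
Substitute: T_L·(0.642788 + 0.820545·0.358368) = 570 → T_L = 608.425 ≈ 608.4 N.
Then T_R = 0.820545 × 608.425 = 499.2 N.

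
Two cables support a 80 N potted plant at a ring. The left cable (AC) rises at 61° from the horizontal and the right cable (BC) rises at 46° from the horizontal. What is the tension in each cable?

T_AC = 58.11 N, T_BC = 40.56 N

ΣF_x = 0: −T_AC·cos61° + T_BC·cos46° = 0 → T_BC = 0.697911·T_AC.
ΣF_y = 0: T_AC·sin61° + T_BC·sin46° = 80.
Substitute: T_AC·(0.87462 + 0.697911·0.71934) = 80 → T_AC = 58.1119 ≈ 58.11 N.
Then T_BC = 0.697911 × 58.1119 = 40.56 N.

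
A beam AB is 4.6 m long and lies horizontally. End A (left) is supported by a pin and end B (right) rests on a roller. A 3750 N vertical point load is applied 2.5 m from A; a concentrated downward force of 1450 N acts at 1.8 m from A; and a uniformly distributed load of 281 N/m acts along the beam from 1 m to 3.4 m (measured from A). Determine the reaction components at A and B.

Resultant of the distributed load: 281 × 2.4 = 674.4 N at 2.2 m from A.
ΣM about A: B_y·4.6 − 3750·2.5 − 1450·1.8 − (281·2.4)·2.2 = 0 → B_y = 13468.68/4.6 = 2927.97 ≈ 2928 N.
ΣF_y = 0: A_y + 2927.97 − 3750 − 1450 − 281·2.4 = 0 → A_y = 2946 N.
ΣF_x = 0: no horizontal applied forces, so A_x = 0.

A_x = 0, A_y = 2946 N, B_y = 2928 N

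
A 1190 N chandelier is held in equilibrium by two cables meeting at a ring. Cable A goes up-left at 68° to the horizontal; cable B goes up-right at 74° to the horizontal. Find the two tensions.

T_A = 532.8 N, T_B = 724.1 N

ΣF_x = 0: −T_A·cos68° + T_B·cos74° = 0 → T_B = 1.35906·T_A.
ΣF_y = 0: T_A·sin68° + T_B·sin74° = 1190.
Substitute: T_A·(0.927184 + 1.35906·0.961262) = 1190 → T_A = 532.773 ≈ 532.8 N.
Then T_B = 1.35906 × 532.773 = 724.1 N.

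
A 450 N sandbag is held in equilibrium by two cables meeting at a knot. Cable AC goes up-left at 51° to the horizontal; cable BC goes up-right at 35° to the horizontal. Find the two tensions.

T_AC = 369.5 N, T_BC = 283.9 N

ΣF_x = 0: −T_AC·cos51° + T_BC·cos35° = 0 → T_BC = 0.768258·T_AC.
ΣF_y = 0: T_AC·sin51° + T_BC·sin35° = 450.
Substitute: T_AC·(0.777146 + 0.768258·0.573576) = 450 → T_AC = 369.519 ≈ 369.5 N.
Then T_BC = 0.768258 × 369.519 = 283.9 N.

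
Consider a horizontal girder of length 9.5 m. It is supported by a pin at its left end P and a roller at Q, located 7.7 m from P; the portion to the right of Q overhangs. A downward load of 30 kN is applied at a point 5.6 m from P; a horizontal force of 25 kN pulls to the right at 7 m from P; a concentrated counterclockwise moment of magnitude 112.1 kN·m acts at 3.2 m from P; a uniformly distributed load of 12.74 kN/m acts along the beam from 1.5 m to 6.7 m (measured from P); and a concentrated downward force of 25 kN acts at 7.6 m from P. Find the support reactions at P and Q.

P_x = -25.00 kN, P_y = 54.04 kN, Q_y = 67.21 kN

Resultant of the distributed load: 12.74 × 5.2 = 66.248 kN at 4.1 m from P.
Taking moments about P: Q_y·7.7 − 30·5.6 + 112.1 − (12.74·5.2)·4.1 − 25·7.6 = 0 → Q_y = 517.5168/7.7 = 67.21 kN.
ΣF_y = 0: P_y + 67.21 − 30 − 12.74·5.2 − 25 = 0 → P_y = 54.04 kN.
ΣF_x = 0: P_x + 25 = 0 → P_x = -25.00 kN.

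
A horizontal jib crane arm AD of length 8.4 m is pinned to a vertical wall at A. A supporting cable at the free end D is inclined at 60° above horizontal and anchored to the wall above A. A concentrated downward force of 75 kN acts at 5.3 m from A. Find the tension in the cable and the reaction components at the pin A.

T = 54.64 kN, A_x = 27.32 kN, A_y = 27.68 kN

ΣM about A: T·sin60°·8.4 − 75·5.3 = 0 → T = 397.5/(8.4·0.866025) = 54.6421 ≈ 54.64 kN.
ΣF_x = 0: A_x − T·cos60° = 0 → A_x = 54.6421 × 0.5 = 27.32 kN.
ΣF_y = 0: A_y + T·sin60° − 75 = 0 → A_y = 75 − 54.6421 × 0.866025 = 27.68 kN.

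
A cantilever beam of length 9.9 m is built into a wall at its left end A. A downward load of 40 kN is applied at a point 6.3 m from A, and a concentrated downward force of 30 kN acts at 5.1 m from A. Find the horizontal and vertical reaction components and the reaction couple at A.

A_x = 0, A_y = 70.00 kN, M_A = 405.0 kN·m

ΣF_x = 0: A_x = 0.
ΣF_y = 0: A_y − 40 − 30 = 0 → A_y = 70.00 kN.
ΣM about A: M_A − 40·6.3 − 30·5.1 = 0 → M_A = 405.0 kN·m.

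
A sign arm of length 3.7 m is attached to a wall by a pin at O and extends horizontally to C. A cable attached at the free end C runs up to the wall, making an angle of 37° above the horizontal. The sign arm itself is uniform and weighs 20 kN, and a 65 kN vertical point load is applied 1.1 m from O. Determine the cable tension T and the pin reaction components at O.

T = 48.73 kN, O_x = 38.91 kN, O_y = 55.68 kN

ΣM about O: T·sin37°·3.7 − 20·1.85 − 65·1.1 = 0 → T = 108.5/(3.7·0.601815) = 48.7265 ≈ 48.73 kN.
ΣF_x = 0: O_x − T·cos37° = 0 → O_x = 48.7265 × 0.798636 = 38.91 kN.
ΣF_y = 0: O_y + T·sin37° − 20 − 65 = 0 → O_y = 85 − 48.7265 × 0.601815 = 55.68 kN.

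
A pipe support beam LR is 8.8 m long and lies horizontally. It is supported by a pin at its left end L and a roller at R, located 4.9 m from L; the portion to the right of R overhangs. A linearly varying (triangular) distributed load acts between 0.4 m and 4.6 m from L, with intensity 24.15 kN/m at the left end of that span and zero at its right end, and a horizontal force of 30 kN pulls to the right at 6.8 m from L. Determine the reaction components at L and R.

Resultant of the triangular load: ½ × 24.15 × 4.2 = 50.715 kN, acting at 1.8 m from L (one-third of the span from the peak).
Moments about L: R_y·4.9 − (½·24.15·4.2)·1.8 = 0 → R_y = 91.287/4.9 = 18.63 kN.
ΣF_y = 0: L_y + 18.63 − ½·24.15·4.2 = 0 → L_y = 32.08 kN.
ΣF_x = 0: L_x + 30 = 0 → L_x = -30.00 kN.

L_x = -30.00 kN, L_y = 32.08 kN, R_y = 18.63 kN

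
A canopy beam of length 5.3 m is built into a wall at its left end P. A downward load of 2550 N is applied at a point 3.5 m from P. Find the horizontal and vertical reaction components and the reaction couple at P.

ΣF_x = 0: P_x = 0.
ΣF_y = 0: P_y − 2550 = 0 → P_y = 2550 N.
ΣM about P: M_P − 2550·3.5 = 0 → M_P = 8925 N·m.

P_x = 0, P_y = 2550 N, M_P = 8925 N·m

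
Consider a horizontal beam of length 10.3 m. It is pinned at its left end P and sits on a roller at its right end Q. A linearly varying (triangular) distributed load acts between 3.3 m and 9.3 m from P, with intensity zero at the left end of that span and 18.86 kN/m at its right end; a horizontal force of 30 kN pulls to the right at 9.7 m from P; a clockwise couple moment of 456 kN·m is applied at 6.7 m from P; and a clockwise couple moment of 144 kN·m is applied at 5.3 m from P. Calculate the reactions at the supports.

P_x = -30.00 kN, P_y = -41.77 kN, Q_y = 98.35 kN

Resultant of the triangular load: ½ × 18.86 × 6 = 56.58 kN, acting at 7.3 m from P (one-third of the span from the peak).
ΣM about P: Q_y·10.3 − (½·18.86·6)·7.3 − 456 − 144 = 0 → Q_y = 1013.034/10.3 = 98.3528 ≈ 98.35 kN.
ΣF_y = 0: P_y + 98.3528 − ½·18.86·6 = 0 → P_y = -41.77 kN.
ΣF_x = 0: P_x + 30 = 0 → P_x = -30.00 kN.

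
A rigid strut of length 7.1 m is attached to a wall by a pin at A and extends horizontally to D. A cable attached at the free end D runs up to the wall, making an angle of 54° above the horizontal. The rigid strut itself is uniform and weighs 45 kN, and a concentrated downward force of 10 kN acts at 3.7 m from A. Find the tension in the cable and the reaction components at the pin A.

T = 34.25 kN, A_x = 20.13 kN, A_y = 27.29 kN

ΣM about A: T·sin54°·7.1 − 45·3.55 − 10·3.7 = 0 → T = 196.75/(7.1·0.809017) = 34.253 ≈ 34.25 kN.
ΣF_x = 0: A_x − T·cos54° = 0 → A_x = 34.253 × 0.587785 = 20.13 kN.
ΣF_y = 0: A_y + T·sin54° − 45 − 10 = 0 → A_y = 55 − 34.253 × 0.809017 = 27.29 kN.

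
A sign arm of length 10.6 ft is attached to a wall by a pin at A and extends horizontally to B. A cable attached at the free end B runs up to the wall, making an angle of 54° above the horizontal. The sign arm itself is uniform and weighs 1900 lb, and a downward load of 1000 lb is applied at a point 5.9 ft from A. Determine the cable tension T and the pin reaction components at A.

ΣM about A: T·sin54°·10.6 − 1900·5.3 − 1000·5.9 = 0 → T = 15970/(10.6·0.809017) = 1862.26 ≈ 1862 lb.
ΣF_x = 0: A_x − T·cos54° = 0 → A_x = 1862.26 × 0.587785 = 1095 lb.
ΣF_y = 0: A_y + T·sin54° − 1900 − 1000 = 0 → A_y = 2900 − 1862.26 × 0.809017 = 1393 lb.

T = 1862 lb, A_x = 1095 lb, A_y = 1393 lb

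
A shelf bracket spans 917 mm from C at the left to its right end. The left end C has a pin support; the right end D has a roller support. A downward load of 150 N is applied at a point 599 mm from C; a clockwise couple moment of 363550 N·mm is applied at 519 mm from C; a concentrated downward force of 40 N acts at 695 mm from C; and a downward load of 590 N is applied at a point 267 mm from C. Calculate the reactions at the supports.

C_x = 0, C_y = 83.46 N, D_y = 696.5 N

Moments about C: D_y·917 − 150·599 − 363550 − 40·695 − 590·267 = 0 → D_y = 638730/917 = 696.543 ≈ 696.5 N.
ΣF_y = 0: C_y + 696.543 − 150 − 40 − 590 = 0 → C_y = 83.46 N.
ΣF_x = 0: no horizontal applied forces, so C_x = 0.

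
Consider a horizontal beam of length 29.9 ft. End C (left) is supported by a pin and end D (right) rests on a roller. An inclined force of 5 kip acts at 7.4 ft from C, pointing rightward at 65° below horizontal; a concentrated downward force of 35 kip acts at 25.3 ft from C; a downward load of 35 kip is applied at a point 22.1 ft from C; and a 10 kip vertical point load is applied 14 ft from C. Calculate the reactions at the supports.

C_x = -2.113 kip, C_y = 23.24 kip, D_y = 61.29 kip

Taking moments about C: D_y·29.9 − 5·sin65°·7.4 − 35·25.3 − 35·22.1 − 10·14 = 0 → D_y = 1832.53/29.9 = 61.2886 ≈ 61.29 kip.
ΣF_y = 0: C_y + 61.2886 − 5·sin65° − 35 − 35 − 10 = 0 → C_y = 23.24 kip.
ΣF_x = 0: C_x + 5·cos65° = 0 → C_x = -2.113 kip.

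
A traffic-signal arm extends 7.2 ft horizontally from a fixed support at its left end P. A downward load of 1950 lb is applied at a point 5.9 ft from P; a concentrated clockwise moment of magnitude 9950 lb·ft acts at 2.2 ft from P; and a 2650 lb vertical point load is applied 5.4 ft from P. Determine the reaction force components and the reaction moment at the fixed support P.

P_x = 0, P_y = 4600 lb, M_P = 35760 lb·ft

ΣF_x = 0: P_x = 0.
ΣF_y = 0: P_y − 1950 − 2650 = 0 → P_y = 4600 lb.
ΣM about P: M_P − 1950·5.9 − 9950 − 2650·5.4 = 0 → M_P = 35760 lb·ft.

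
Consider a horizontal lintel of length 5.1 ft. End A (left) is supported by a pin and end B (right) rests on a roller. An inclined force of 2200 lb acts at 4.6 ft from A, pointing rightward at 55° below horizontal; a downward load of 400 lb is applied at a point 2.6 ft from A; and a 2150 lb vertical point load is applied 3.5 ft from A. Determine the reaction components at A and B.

Taking moments about A: B_y·5.1 − 2200·sin55°·4.6 − 400·2.6 − 2150·3.5 = 0 → B_y = 16854.8/5.1 = 3304.86 ≈ 3305 lb.
ΣF_y = 0: A_y + 3304.86 − 2200·sin55° − 400 − 2150 = 0 → A_y = 1047 lb.
ΣF_x = 0: A_x + 2200·cos55° = 0 → A_x = -1262 lb.

A_x = -1262 lb, A_y = 1047 lb, B_y = 3305 lb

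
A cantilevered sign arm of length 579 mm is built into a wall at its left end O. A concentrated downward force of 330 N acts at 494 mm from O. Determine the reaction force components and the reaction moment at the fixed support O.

O_x = 0, O_y = 330.0 N, M_O = 163000 N·mm

ΣF_x = 0: O_x = 0.
ΣF_y = 0: O_y − 330 = 0 → O_y = 330.0 N.
ΣM about O: M_O − 330·494 = 0 → M_O = 163000 N·mm.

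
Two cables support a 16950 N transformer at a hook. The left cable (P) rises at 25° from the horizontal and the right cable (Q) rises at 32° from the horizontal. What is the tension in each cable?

T_P = 17140 N, T_Q = 18320 N

ΣF_x = 0: −T_P·cos25° + T_Q·cos32° = 0 → T_Q = 1.0687·T_P.
ΣF_y = 0: T_P·sin25° + T_Q·sin32° = 16950.
Substitute: T_P·(0.422618 + 1.0687·0.529919) = 16950 → T_P = 17139.5 ≈ 17140 N.
Then T_Q = 1.0687 × 17139.5 = 18320 N.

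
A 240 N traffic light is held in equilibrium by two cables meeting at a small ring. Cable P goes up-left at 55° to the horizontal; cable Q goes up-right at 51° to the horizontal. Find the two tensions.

ΣF_x = 0: −T_P·cos55° + T_Q·cos51° = 0 → T_Q = 0.911422·T_P.
ΣF_y = 0: T_P·sin55° + T_Q·sin51° = 240.
Substitute: T_P·(0.819152 + 0.911422·0.777146) = 240 → T_P = 157.124 ≈ 157.1 N.
Then T_Q = 0.911422 × 157.124 = 143.2 N.

T_P = 157.1 N, T_Q = 143.2 N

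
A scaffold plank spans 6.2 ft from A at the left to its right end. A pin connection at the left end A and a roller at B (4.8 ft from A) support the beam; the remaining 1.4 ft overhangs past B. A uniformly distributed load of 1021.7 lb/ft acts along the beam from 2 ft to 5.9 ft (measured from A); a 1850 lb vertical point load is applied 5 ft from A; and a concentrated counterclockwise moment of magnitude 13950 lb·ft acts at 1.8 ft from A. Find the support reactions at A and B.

Resultant of the distributed load: 1021.7 × 3.9 = 3984.63 lb at 3.95 ft from A.
ΣM about A: B_y·4.8 − (1021.7·3.9)·3.95 − 1850·5 + 13950 = 0 → B_y = 11039.2885/4.8 = 2299.85 ≈ 2300 lb.
ΣF_y = 0: A_y + 2299.85 − 1021.7·3.9 − 1850 = 0 → A_y = 3535 lb.
ΣF_x = 0: no horizontal applied forces, so A_x = 0.

A_x = 0, A_y = 3535 lb, B_y = 2300 lb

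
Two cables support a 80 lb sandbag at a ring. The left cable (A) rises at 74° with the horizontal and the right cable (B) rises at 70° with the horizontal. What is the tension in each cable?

T_A = 46.55 lb, T_B = 37.52 lb

ΣF_x = 0: −T_A·cos74° + T_B·cos70° = 0 → T_B = 0.80591·T_A.
ΣF_y = 0: T_A·sin74° + T_B·sin70° = 80.
Substitute: T_A·(0.961262 + 0.80591·0.939693) = 80 → T_A = 46.5503 ≈ 46.55 lb.
Then T_B = 0.80591 × 46.5503 = 37.52 lb.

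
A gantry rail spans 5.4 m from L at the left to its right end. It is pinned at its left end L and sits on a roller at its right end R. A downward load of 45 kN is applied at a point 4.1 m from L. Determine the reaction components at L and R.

Moments about L: R_y·5.4 − 45·4.1 = 0 → R_y = 184.5/5.4 = 34.1667 ≈ 34.17 kN.
ΣF_y = 0: L_y + 34.1667 − 45 = 0 → L_y = 10.83 kN.
ΣF_x = 0: no horizontal applied forces, so L_x = 0.

L_x = 0, L_y = 10.83 kN, R_y = 34.17 kN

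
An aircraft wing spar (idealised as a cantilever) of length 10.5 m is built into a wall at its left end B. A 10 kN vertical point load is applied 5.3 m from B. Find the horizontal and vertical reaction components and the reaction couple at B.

ΣF_x = 0: B_x = 0.
ΣF_y = 0: B_y − 10 = 0 → B_y = 10.00 kN.
ΣM about B: M_B − 10·5.3 = 0 → M_B = 53.00 kN·m.

B_x = 0, B_y = 10.00 kN, M_B = 53.00 kN·m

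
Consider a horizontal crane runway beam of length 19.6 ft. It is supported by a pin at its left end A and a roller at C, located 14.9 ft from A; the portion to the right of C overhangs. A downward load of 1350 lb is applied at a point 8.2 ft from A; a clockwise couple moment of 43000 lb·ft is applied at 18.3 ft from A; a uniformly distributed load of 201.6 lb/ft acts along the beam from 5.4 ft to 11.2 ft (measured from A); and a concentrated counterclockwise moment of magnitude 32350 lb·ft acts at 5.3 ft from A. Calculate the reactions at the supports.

A_x = 0, A_y = 410.2 lb, C_y = 2109 lb

Resultant of the distributed load: 201.6 × 5.8 = 1169.28 lb at 8.3 ft from A.
Moments about A: C_y·14.9 − 1350·8.2 − 43000 − (201.6·5.8)·8.3 + 32350 = 0 → C_y = 31425.024/14.9 = 2109.06 ≈ 2109 lb.
ΣF_y = 0: A_y + 2109.06 − 1350 − 201.6·5.8 = 0 → A_y = 410.2 lb.
ΣF_x = 0: no horizontal applied forces, so A_x = 0.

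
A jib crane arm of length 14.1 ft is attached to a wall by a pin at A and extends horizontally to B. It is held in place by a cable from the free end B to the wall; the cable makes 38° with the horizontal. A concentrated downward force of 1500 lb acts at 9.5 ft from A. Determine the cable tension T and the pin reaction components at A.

T = 1642 lb, A_x = 1294 lb, A_y = 489.4 lb

ΣM about A: T·sin38°·14.1 − 1500·9.5 = 0 → T = 14250/(14.1·0.615661) = 1641.55 ≈ 1642 lb.
ΣF_x = 0: A_x − T·cos38° = 0 → A_x = 1641.55 × 0.788011 = 1294 lb.
ΣF_y = 0: A_y + T·sin38° − 1500 = 0 → A_y = 1500 − 1641.55 × 0.615661 = 489.4 lb.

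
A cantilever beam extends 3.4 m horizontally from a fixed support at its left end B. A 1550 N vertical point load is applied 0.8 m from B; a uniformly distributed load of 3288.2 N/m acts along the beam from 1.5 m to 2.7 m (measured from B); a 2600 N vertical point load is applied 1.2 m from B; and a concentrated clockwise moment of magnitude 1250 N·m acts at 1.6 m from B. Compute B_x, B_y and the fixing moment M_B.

Resultant of the distributed load: 3288.2 × 1.2 = 3945.84 N at 2.1 m from B.
ΣF_x = 0: B_x = 0.
ΣF_y = 0: B_y − 1550 − 3288.2·1.2 − 2600 = 0 → B_y = 8096 N.
ΣM about B: M_B − 1550·0.8 − (3288.2·1.2)·2.1 − 2600·1.2 − 1250 = 0 → M_B = 13900 N·m.

B_x = 0, B_y = 8096 N, M_B = 13900 N·m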